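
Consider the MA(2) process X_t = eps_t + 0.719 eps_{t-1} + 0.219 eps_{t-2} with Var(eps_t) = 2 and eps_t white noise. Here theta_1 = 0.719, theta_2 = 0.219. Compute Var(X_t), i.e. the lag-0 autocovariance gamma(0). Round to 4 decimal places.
\gamma(0) = 3.1298

For an MA(q) process X_t = eps_t + sum_i theta_i eps_{t-i} with
Var(eps_t) = sigma^2, the variance is
  gamma(0) = sigma^2 * (1 + sum_i theta_i^2).
  sum_i theta_i^2 = (0.719)^2 + (0.219)^2 = 0.516961 + 0.047961 = 0.564922.
  gamma(0) = 2 * (1 + 0.564922) = 2 * 1.564922 = 3.129844, which rounds to 3.1298.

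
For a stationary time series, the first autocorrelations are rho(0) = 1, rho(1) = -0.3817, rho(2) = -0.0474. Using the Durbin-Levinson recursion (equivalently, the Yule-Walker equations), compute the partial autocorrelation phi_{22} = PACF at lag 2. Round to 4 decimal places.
\phi_{22} = -0.2260

The PACF at lag k is phi_{kk}, the last component of the solution
to the Yule-Walker system G_k phi = r_k where
  (G_k)_{ij} = rho(|i - j|), (r_k)_i = rho(i), i,j = 1..k.
Equivalently, Durbin-Levinson gives phi_{kk} iteratively:
  phi_{11} = rho(1)
  phi_{kk} = [rho(k) - sum_{j=1..k-1} phi_{k-1,j} rho(k-j)]
            / [1 - sum_{j=1..k-1} phi_{k-1,j} rho(j)],
  phi_{k,j} = phi_{k-1,j} - phi_{kk} phi_{k-1,k-j},  j = 1..k-1.
Step k = 1:
  phi_11 = rho(1) = -0.3817.
Step k = 2:
  phi_22 = [rho(2) - phi_11 rho(1)] / [1 - phi_11 rho(1)] = [-0.0474 - (-0.3817)(-0.3817)] / [1 - (-0.3817)(-0.3817)]
         = -0.19309489 / 0.85430511 = -0.226.
Therefore phi_{22} = -0.2260.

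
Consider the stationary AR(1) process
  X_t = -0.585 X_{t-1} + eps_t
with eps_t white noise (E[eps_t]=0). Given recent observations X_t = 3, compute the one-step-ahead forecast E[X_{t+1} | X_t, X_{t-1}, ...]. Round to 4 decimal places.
E[X_{t+1} \mid \mathcal F_t] = -1.7550

For an AR(p) model X_t = c + sum_i phi_i X_{t-i} + eps_t, the
one-step-ahead conditional mean is
  E[X_{t+1} | X_t, ...] = c + sum_i phi_i X_{t+1-i}.
Substitute known values:
  E[X_{t+1} | ...] = (-0.585) * (3)
                   = -1.7550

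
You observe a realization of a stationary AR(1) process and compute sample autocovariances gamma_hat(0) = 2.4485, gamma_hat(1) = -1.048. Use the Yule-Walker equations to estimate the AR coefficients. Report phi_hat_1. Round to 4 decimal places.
\hat\phi_{1} = -0.4280

The Yule-Walker equations for an AR(p) process read, in matrix form,
  Gamma_p phi = r_p,   with   (Gamma_p)_{ij} = gamma(|i - j|),
                       (r_p)_i = gamma(i),   i,j = 1..p.
Substitute the sample gammas (Toeplitz matrix and right-hand side of size 1):
  Gamma_p = [[2.4485]]
  r_p     = [-1.048]
With p = 1 this is the single equation gamma(0) phi_1 = gamma(1):
  phi_hat_1 = gamma(1) / gamma(0) = -1.048 / 2.4485 = -0.4280.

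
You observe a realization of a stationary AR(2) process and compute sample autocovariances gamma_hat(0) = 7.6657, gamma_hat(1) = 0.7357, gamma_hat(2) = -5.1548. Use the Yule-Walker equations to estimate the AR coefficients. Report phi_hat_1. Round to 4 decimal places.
\hat\phi_{1} = 0.1620

The Yule-Walker equations for an AR(p) process read, in matrix form,
  Gamma_p phi = r_p,   with   (Gamma_p)_{ij} = gamma(|i - j|),
                       (r_p)_i = gamma(i),   i,j = 1..p.
Substitute the sample gammas (Toeplitz matrix and right-hand side of size 2):
  Gamma_p = [[7.6657, 0.7357], [0.7357, 7.6657]]
  r_p     = [0.7357, -5.1548]
Written out:
  7.6657 phi_1 + 0.7357 phi_2 = 0.7357
  0.7357 phi_1 + 7.6657 phi_2 = -5.1548
Solve by Cramer's rule:
  det = gamma(0)^2 - gamma(1)^2 = (7.6657)^2 - (0.7357)^2 = 58.76295649 - 0.54125449 = 58.221702
  phi_hat_1 = [gamma(1) gamma(0) - gamma(1) gamma(2)] / det = [(0.7357)(7.6657) - (0.7357)(-5.1548)] / 58.221702 = 9.43204185 / 58.221702 = 0.162
  phi_hat_2 = [gamma(0) gamma(2) - gamma(1)^2] / det = [(7.6657)(-5.1548) - (0.7357)^2] / 58.221702 = -40.05640485 / 58.221702 = -0.688
So phi_hat = [0.1620, -0.6880].
Therefore phi_hat_1 = 0.1620.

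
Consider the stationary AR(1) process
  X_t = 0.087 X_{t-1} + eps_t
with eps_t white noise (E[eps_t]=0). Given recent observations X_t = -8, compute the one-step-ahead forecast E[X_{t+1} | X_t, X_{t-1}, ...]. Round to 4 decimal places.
E[X_{t+1} \mid \mathcal F_t] = -0.6960

For an AR(p) model X_t = c + sum_i phi_i X_{t-i} + eps_t, the
one-step-ahead conditional mean is
  E[X_{t+1} | X_t, ...] = c + sum_i phi_i X_{t+1-i}.
Substitute known values:
  E[X_{t+1} | ...] = (0.087) * (-8)
                   = -0.6960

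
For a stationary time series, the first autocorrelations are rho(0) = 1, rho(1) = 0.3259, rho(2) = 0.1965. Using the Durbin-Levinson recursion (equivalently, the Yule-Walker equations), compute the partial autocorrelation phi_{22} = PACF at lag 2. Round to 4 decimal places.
\phi_{22} = 0.1010

The PACF at lag k is phi_{kk}, the last component of the solution
to the Yule-Walker system G_k phi = r_k where
  (G_k)_{ij} = rho(|i - j|), (r_k)_i = rho(i), i,j = 1..k.
Equivalently, Durbin-Levinson gives phi_{kk} iteratively:
  phi_{11} = rho(1)
  phi_{kk} = [rho(k) - sum_{j=1..k-1} phi_{k-1,j} rho(k-j)]
            / [1 - sum_{j=1..k-1} phi_{k-1,j} rho(j)],
  phi_{k,j} = phi_{k-1,j} - phi_{kk} phi_{k-1,k-j},  j = 1..k-1.
Step k = 1:
  phi_11 = rho(1) = 0.3259.
Step k = 2:
  phi_22 = [rho(2) - phi_11 rho(1)] / [1 - phi_11 rho(1)] = [0.1965 - (0.3259)(0.3259)] / [1 - (0.3259)(0.3259)]
         = 0.09028919 / 0.89378919 = 0.101.
Therefore phi_{22} = 0.1010.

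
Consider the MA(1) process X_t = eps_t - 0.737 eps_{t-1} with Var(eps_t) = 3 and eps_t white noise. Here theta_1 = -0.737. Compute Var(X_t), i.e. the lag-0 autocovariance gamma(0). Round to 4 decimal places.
\gamma(0) = 4.6295

For an MA(q) process X_t = eps_t + sum_i theta_i eps_{t-i} with
Var(eps_t) = sigma^2, the variance is
  gamma(0) = sigma^2 * (1 + sum_i theta_i^2).
  sum_i theta_i^2 = (-0.737)^2 = 0.543169.
  gamma(0) = 3 * (1 + 0.543169) = 3 * 1.543169 = 4.629507, which rounds to 4.6295.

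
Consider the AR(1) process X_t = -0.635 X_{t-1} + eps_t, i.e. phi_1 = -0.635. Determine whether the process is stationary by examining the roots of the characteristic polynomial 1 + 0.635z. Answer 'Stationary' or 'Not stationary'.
\text{Stationary}

The AR(p) characteristic polynomial is P(z) = 1 + 0.635z.
Stationarity requires all roots to lie outside the unit circle, i.e. |z| > 1 for every root.
This is linear in z: 1 + (0.635) z = 0  =>  z = -1/(0.635) = -1.574803,  |z| = 1.574803.
Moduli of all roots: 1.5748.
All moduli strictly greater than 1? Yes.
Verdict: Stationary.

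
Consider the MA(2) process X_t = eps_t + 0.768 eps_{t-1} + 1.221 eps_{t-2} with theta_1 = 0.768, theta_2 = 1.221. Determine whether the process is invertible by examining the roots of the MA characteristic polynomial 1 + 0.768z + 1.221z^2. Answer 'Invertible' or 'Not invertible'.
\text{Not invertible}

The MA(q) characteristic polynomial is P(z) = 1 + 0.768z + 1.221z^2.
Invertibility requires all roots to lie outside the unit circle, i.e. |z| > 1 for every root.
Set 1 + (0.768) z + (1.221) z^2 = 0, i.e. a z^2 + b z + c = 0 with a = 1.221, b = 0.768, c = 1.
Discriminant D = b^2 - 4ac = (0.768)^2 - 4*(1.221)*1 = 0.589824 - (4.884) = -4.294176.
D < 0, so the roots are the complex-conjugate pair z = (-b +/- i sqrt(-D)) / (2a) = -0.3145 +/- 0.8486i.
For a conjugate pair |z|^2 = z * conj(z) = (product of roots) = c/a = 1/(1.221) = 0.819001, so |z| = sqrt(0.819001) = 0.905 for both roots.
Moduli of all roots: 0.9050, 0.9050.
All moduli strictly greater than 1? No.
Verdict: Not invertible.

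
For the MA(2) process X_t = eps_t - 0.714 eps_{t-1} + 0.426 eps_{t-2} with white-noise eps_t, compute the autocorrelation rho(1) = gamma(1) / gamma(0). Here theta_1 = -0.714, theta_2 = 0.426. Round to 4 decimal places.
\rho(1) = -0.6020

For an MA(q) process with theta_0 = 1, the autocovariance is
  gamma(k) = sigma^2 * sum_{i=0..q-k} theta_i * theta_{i+k},
and rho(k) = gamma(k) / gamma(0). Sigma^2 cancels.
  numerator   = (1)*(-0.714) + (-0.714)*(0.426) = -1.018164.
  denominator = (1)^2 + (-0.714)^2 + (0.426)^2 = 1.691272.
  rho(1) = -1.018164 / 1.691272 = -0.6020.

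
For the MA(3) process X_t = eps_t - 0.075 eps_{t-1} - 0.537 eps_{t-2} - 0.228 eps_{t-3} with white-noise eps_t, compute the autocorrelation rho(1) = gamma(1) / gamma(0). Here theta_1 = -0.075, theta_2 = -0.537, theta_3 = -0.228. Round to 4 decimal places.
\rho(1) = 0.0652

For an MA(q) process with theta_0 = 1, the autocovariance is
  gamma(k) = sigma^2 * sum_{i=0..q-k} theta_i * theta_{i+k},
and rho(k) = gamma(k) / gamma(0). Sigma^2 cancels.
  numerator   = (1)*(-0.075) + (-0.075)*(-0.537) + (-0.537)*(-0.228) = 0.087711.
  denominator = (1)^2 + (-0.075)^2 + (-0.537)^2 + (-0.228)^2 = 1.345978.
  rho(1) = 0.087711 / 1.345978 = 0.0652.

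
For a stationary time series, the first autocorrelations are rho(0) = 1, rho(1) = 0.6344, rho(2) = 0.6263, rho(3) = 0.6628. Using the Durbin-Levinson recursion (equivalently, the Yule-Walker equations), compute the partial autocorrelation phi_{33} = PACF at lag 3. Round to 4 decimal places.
\phi_{33} = 0.3439

The PACF at lag k is phi_{kk}, the last component of the solution
to the Yule-Walker system G_k phi = r_k where
  (G_k)_{ij} = rho(|i - j|), (r_k)_i = rho(i), i,j = 1..k.
Equivalently, Durbin-Levinson gives phi_{kk} iteratively:
  phi_{11} = rho(1)
  phi_{kk} = [rho(k) - sum_{j=1..k-1} phi_{k-1,j} rho(k-j)]
            / [1 - sum_{j=1..k-1} phi_{k-1,j} rho(j)],
  phi_{k,j} = phi_{k-1,j} - phi_{kk} phi_{k-1,k-j},  j = 1..k-1.
Step k = 1:
  phi_11 = rho(1) = 0.6344.
Step k = 2:
  phi_22 = [rho(2) - phi_11 rho(1)] / [1 - phi_11 rho(1)] = [0.6263 - (0.6344)(0.6344)] / [1 - (0.6344)(0.6344)]
         = 0.22383664 / 0.59753664 = 0.374599.
  Update: phi_21 = phi_11 - phi_22 phi_11 = 0.6344 - (0.374599)(0.6344) = 0.396754.
Step k = 3:
  phi_33 = [rho(3) - phi_21 rho(2) - phi_22 rho(1)] / [1 - phi_21 rho(1) - phi_22 rho(2)]
    numerator   = 0.6628 - (0.396754)(0.6263) - (0.374599)(0.6344) = 0.17666711
    denominator = 1 - (0.396754)(0.6344) - (0.374599)(0.6263) = 0.51368765
  phi_33 = 0.17666711 / 0.51368765 = 0.3439.
Therefore phi_{33} = 0.3439.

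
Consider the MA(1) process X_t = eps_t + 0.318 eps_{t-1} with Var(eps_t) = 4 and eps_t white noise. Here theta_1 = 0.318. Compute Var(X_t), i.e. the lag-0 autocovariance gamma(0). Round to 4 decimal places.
\gamma(0) = 4.4045

For an MA(q) process X_t = eps_t + sum_i theta_i eps_{t-i} with
Var(eps_t) = sigma^2, the variance is
  gamma(0) = sigma^2 * (1 + sum_i theta_i^2).
  sum_i theta_i^2 = (0.318)^2 = 0.101124.
  gamma(0) = 4 * (1 + 0.101124) = 4 * 1.101124 = 4.404496, which rounds to 4.4045.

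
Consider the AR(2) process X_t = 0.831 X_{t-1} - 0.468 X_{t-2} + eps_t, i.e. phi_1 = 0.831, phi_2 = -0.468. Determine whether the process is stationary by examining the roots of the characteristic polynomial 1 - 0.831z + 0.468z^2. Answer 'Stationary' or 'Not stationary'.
\text{Stationary}

The AR(p) characteristic polynomial is P(z) = 1 - 0.831z + 0.468z^2.
Stationarity requires all roots to lie outside the unit circle, i.e. |z| > 1 for every root.
Set 1 + (-0.831) z + (0.468) z^2 = 0, i.e. a z^2 + b z + c = 0 with a = 0.468, b = -0.831, c = 1.
Discriminant D = b^2 - 4ac = (-0.831)^2 - 4*(0.468)*1 = 0.690561 - (1.872) = -1.181439.
D < 0, so the roots are the complex-conjugate pair z = (-b +/- i sqrt(-D)) / (2a) = 0.8878 +/- 1.1613i.
For a conjugate pair |z|^2 = z * conj(z) = (product of roots) = c/a = 1/(0.468) = 2.136752, so |z| = sqrt(2.136752) = 1.4618 for both roots.
Moduli of all roots: 1.4618, 1.4618.
All moduli strictly greater than 1? Yes.
Verdict: Stationary.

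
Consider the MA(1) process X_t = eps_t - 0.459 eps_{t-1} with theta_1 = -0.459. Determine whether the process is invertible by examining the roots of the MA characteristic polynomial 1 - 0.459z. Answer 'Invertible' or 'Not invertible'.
\text{Invertible}

The MA(q) characteristic polynomial is P(z) = 1 - 0.459z.
Invertibility requires all roots to lie outside the unit circle, i.e. |z| > 1 for every root.
This is linear in z: 1 + (-0.459) z = 0  =>  z = -1/(-0.459) = 2.178649,  |z| = 2.178649.
Moduli of all roots: 2.1786.
All moduli strictly greater than 1? Yes.
Verdict: Invertible.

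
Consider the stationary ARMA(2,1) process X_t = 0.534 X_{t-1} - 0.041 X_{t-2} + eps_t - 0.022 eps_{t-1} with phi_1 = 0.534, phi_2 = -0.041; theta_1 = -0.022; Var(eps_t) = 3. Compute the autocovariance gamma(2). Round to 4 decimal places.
\gamma(2) = 0.8951

Multiply the model equation by X_{t-k} and take expectations. With theta_0 = psi_0 = 1 and psi_j the MA(infinity) weights, this gives
  gamma(k) - sum_i phi_i gamma(k-i) = c_k,
  c_k = sigma^2 * sum_{j=k..q} theta_j psi_{j-k}   (c_k = 0 for k > q),
using gamma(-m) = gamma(m).
psi-weights needed (psi_j = theta_j + sum_i phi_i psi_{j-i}):
  psi_1 = theta_1 + phi_1 = -0.022 + (0.534) = 0.512
Right-hand sides:
  c_0 = sigma^2 (1 + theta_1 psi_1) = 3 * (1 + (-0.022)(0.512)) = 3 * 0.988736 = 2.966208
  c_1 = sigma^2 theta_1 = 3 * (-0.022) = -0.066
  c_2 = 0
Equations for k = 0, 1, 2 (AR order 2, c_2 = 0):
  (E0) gamma(0) = phi_1 gamma(1) + phi_2 gamma(2) + c_0
  (E1) gamma(1) = phi_1 gamma(0) + phi_2 gamma(1) + c_1
  (E2) gamma(2) = phi_1 gamma(1) + phi_2 gamma(0)
From (E1): gamma(1) = A gamma(0) + B with
  A = phi_1 / (1 - phi_2) = 0.534 / 1.041 = 0.512968,   B = c_1 / (1 - phi_2) = -0.066 / 1.041 = -0.063401.
Insert (E2) into (E0): gamma(0) (1 - phi_2^2) = phi_1 (1 + phi_2) gamma(1) + c_0.
  phi_1 (1 + phi_2) = (0.534)(0.959) = 0.512106,   1 - phi_2^2 = 0.998319.
Replace gamma(1) by A gamma(0) + B and collect gamma(0):
  gamma(0) [0.998319 - (0.512106)(0.512968)] = (0.512106)(-0.063401) + 2.966208
  gamma(0) * 0.735625 = 2.93374
  gamma(0) = 2.93374 / 0.735625 = 3.988093.
  gamma(1) = A gamma(0) + B = (0.512968)(3.988093) + (-0.063401) = 1.982365.
  gamma(2) = phi_1 gamma(1) + phi_2 gamma(0) = (0.534)(1.982365) + (-0.041)(3.988093) = 0.895071.
Therefore gamma(2) = 0.8951 (to 4 decimal places).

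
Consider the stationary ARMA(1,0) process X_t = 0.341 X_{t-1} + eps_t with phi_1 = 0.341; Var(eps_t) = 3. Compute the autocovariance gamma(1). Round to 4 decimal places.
\gamma(1) = 1.1576

Multiply the model equation by X_{t-k} and take expectations. With theta_0 = psi_0 = 1 and psi_j the MA(infinity) weights, this gives
  gamma(k) - sum_i phi_i gamma(k-i) = c_k,
  c_k = sigma^2 * sum_{j=k..q} theta_j psi_{j-k}   (c_k = 0 for k > q),
using gamma(-m) = gamma(m).
Pure AR (q = 0): c_0 = sigma^2 = 3, c_k = 0 for k >= 1.
Equations for k = 0 and k = 1 (AR order 1):
  gamma(0) = phi_1 gamma(1) + c_0
  gamma(1) = phi_1 gamma(0) + c_1
Substituting the second into the first: gamma(0) (1 - phi_1^2) = c_0 + phi_1 c_1, so
  gamma(0) = c_0 / (1 - phi_1^2) = 3 / (1 - (0.341)^2) = 3 / 0.883719 = 3.394744.
  gamma(1) = phi_1 gamma(0) = (0.341)(3.394744) = 1.157608.
Therefore gamma(1) = 1.1576 (to 4 decimal places).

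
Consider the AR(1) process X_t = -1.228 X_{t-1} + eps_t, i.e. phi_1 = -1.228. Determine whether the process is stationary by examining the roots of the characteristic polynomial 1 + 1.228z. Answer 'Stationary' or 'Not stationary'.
\text{Not stationary}

The AR(p) characteristic polynomial is P(z) = 1 + 1.228z.
Stationarity requires all roots to lie outside the unit circle, i.e. |z| > 1 for every root.
This is linear in z: 1 + (1.228) z = 0  =>  z = -1/(1.228) = -0.814332,  |z| = 0.814332.
Moduli of all roots: 0.8143.
All moduli strictly greater than 1? No.
Verdict: Not stationary.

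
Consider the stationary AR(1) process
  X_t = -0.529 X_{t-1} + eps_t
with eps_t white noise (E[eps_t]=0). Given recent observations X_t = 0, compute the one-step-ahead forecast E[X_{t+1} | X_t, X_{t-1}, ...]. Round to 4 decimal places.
E[X_{t+1} \mid \mathcal F_t] = 0.0000

For an AR(p) model X_t = c + sum_i phi_i X_{t-i} + eps_t, the
one-step-ahead conditional mean is
  E[X_{t+1} | X_t, ...] = c + sum_i phi_i X_{t+1-i}.
Substitute known values:
  E[X_{t+1} | ...] = (-0.529) * (0)
                   = 0.0000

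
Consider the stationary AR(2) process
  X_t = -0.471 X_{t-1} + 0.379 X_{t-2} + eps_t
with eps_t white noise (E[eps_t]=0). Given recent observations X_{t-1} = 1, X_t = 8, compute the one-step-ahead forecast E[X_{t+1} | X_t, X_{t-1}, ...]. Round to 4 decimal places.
E[X_{t+1} \mid \mathcal F_t] = -3.3890

For an AR(p) model X_t = c + sum_i phi_i X_{t-i} + eps_t, the
one-step-ahead conditional mean is
  E[X_{t+1} | X_t, ...] = c + sum_i phi_i X_{t+1-i}.
Substitute known values:
  E[X_{t+1} | ...] = (-0.471) * (8) + (0.379) * (1)
                   = -3.3890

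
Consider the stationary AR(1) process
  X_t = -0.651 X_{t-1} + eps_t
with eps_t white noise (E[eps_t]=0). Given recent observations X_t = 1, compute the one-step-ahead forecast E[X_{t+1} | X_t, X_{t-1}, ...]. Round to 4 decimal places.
E[X_{t+1} \mid \mathcal F_t] = -0.6510

For an AR(p) model X_t = c + sum_i phi_i X_{t-i} + eps_t, the
one-step-ahead conditional mean is
  E[X_{t+1} | X_t, ...] = c + sum_i phi_i X_{t+1-i}.
Substitute known values:
  E[X_{t+1} | ...] = (-0.651) * (1)
                   = -0.6510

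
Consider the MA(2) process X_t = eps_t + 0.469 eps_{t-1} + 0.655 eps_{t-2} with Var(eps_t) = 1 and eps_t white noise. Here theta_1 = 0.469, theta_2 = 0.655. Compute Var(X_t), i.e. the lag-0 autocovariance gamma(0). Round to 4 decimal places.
\gamma(0) = 1.6490

For an MA(q) process X_t = eps_t + sum_i theta_i eps_{t-i} with
Var(eps_t) = sigma^2, the variance is
  gamma(0) = sigma^2 * (1 + sum_i theta_i^2).
  sum_i theta_i^2 = (0.469)^2 + (0.655)^2 = 0.219961 + 0.429025 = 0.648986.
  gamma(0) = 1 * (1 + 0.648986) = 1 * 1.648986 = 1.648986, which rounds to 1.6490.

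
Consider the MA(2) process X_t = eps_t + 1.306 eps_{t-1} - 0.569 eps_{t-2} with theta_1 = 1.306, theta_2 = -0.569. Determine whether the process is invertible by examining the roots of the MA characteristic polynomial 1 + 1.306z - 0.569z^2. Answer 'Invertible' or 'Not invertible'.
\text{Not invertible}

The MA(q) characteristic polynomial is P(z) = 1 + 1.306z - 0.569z^2.
Invertibility requires all roots to lie outside the unit circle, i.e. |z| > 1 for every root.
Set 1 + (1.306) z + (-0.569) z^2 = 0, i.e. a z^2 + b z + c = 0 with a = -0.569, b = 1.306, c = 1.
Discriminant D = b^2 - 4ac = (1.306)^2 - 4*(-0.569)*1 = 1.705636 - (-2.276) = 3.981636.
D >= 0, so the roots are real: z = (-b +/- sqrt(D)) / (2a) = (-1.306 +/- 1.995404) / (-1.138).
  z_1 = (-1.306 + 1.995404) / (-1.138) = -0.6058,   |z_1| = 0.6058.
  z_2 = (-1.306 - 1.995404) / (-1.138) = 2.9011,   |z_2| = 2.9011.
Moduli of all roots: 0.6058, 2.9011.
All moduli strictly greater than 1? No.
Verdict: Not invertible.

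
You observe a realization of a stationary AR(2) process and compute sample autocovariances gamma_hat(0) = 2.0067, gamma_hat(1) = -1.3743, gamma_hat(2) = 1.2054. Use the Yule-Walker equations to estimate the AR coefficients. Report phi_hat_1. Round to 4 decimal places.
\hat\phi_{1} = -0.5150

The Yule-Walker equations for an AR(p) process read, in matrix form,
  Gamma_p phi = r_p,   with   (Gamma_p)_{ij} = gamma(|i - j|),
                       (r_p)_i = gamma(i),   i,j = 1..p.
Substitute the sample gammas (Toeplitz matrix and right-hand side of size 2):
  Gamma_p = [[2.0067, -1.3743], [-1.3743, 2.0067]]
  r_p     = [-1.3743, 1.2054]
Written out:
  2.0067 phi_1 - 1.3743 phi_2 = -1.3743
  -1.3743 phi_1 + 2.0067 phi_2 = 1.2054
Solve by Cramer's rule:
  det = gamma(0)^2 - gamma(1)^2 = (2.0067)^2 - (-1.3743)^2 = 4.02684489 - 1.88870049 = 2.1381444
  phi_hat_1 = [gamma(1) gamma(0) - gamma(1) gamma(2)] / det = [(-1.3743)(2.0067) - (-1.3743)(1.2054)] / 2.1381444 = -1.10122659 / 2.1381444 = -0.515
  phi_hat_2 = [gamma(0) gamma(2) - gamma(1)^2] / det = [(2.0067)(1.2054) - (-1.3743)^2] / 2.1381444 = 0.53017569 / 2.1381444 = 0.248
So phi_hat = [-0.5150, 0.2480].
Therefore phi_hat_1 = -0.5150.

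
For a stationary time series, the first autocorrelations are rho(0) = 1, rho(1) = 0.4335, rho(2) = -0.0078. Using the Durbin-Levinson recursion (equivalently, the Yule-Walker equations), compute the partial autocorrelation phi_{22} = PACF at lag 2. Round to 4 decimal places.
\phi_{22} = -0.2410

The PACF at lag k is phi_{kk}, the last component of the solution
to the Yule-Walker system G_k phi = r_k where
  (G_k)_{ij} = rho(|i - j|), (r_k)_i = rho(i), i,j = 1..k.
Equivalently, Durbin-Levinson gives phi_{kk} iteratively:
  phi_{11} = rho(1)
  phi_{kk} = [rho(k) - sum_{j=1..k-1} phi_{k-1,j} rho(k-j)]
            / [1 - sum_{j=1..k-1} phi_{k-1,j} rho(j)],
  phi_{k,j} = phi_{k-1,j} - phi_{kk} phi_{k-1,k-j},  j = 1..k-1.
Step k = 1:
  phi_11 = rho(1) = 0.4335.
Step k = 2:
  phi_22 = [rho(2) - phi_11 rho(1)] / [1 - phi_11 rho(1)] = [-0.0078 - (0.4335)(0.4335)] / [1 - (0.4335)(0.4335)]
         = -0.19572225 / 0.81207775 = -0.241.
Therefore phi_{22} = -0.2410.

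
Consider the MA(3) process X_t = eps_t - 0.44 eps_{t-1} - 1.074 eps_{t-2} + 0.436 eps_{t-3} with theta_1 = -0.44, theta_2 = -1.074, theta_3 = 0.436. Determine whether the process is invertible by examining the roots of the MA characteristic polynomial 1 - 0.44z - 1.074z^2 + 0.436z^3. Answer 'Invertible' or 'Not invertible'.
\text{Not invertible}

The MA(q) characteristic polynomial is P(z) = 1 - 0.44z - 1.074z^2 + 0.436z^3.
Invertibility requires all roots to lie outside the unit circle, i.e. |z| > 1 for every root.
Degree 3: look for a simple real root z0 first, then factor out (1 - z/z0) and solve the remaining quadratic.
Testing z0 = 2.5: P(2.5) = 1 + (-0.44)(2.5) + (-1.074)(2.5)^2 + (0.436)(2.5)^3
  = 1 + (-1.1) + (-6.7125) + (6.8125) = 0.  So z_0 = 2.5 is a root, |z_0| = 2.5.
Divide out the factor (1 - 0.4 z) = (1 - z/z0) (since 1/z0 = 0.4):
  P(z) = (1 - 0.4 z)(1 + (-0.04) z + (-1.09) z^2)
  [check: z-coef -0.04 - (0.4) = -0.44; z^2-coef -1.09 - (0.4)(-0.04) = -1.074; z^3-coef -(0.4)(-1.09) = 0.436.]
Remaining roots from the quadratic factor 1 + (-0.04) z + (-1.09) z^2:
  Set 1 + (-0.04) z + (-1.09) z^2 = 0, i.e. a z^2 + b z + c = 0 with a = -1.09, b = -0.04, c = 1.
  Discriminant D = b^2 - 4ac = (-0.04)^2 - 4*(-1.09)*1 = 0.0016 - (-4.36) = 4.3616.
  D >= 0, so the roots are real: z = (-b +/- sqrt(D)) / (2a) = (0.04 +/- 2.088444) / (-2.18).
    z_1 = (0.04 + 2.088444) / (-2.18) = -0.9764,   |z_1| = 0.9764.
    z_2 = (0.04 - 2.088444) / (-2.18) = 0.9397,   |z_2| = 0.9397.
Moduli of all roots: 2.5000, 0.9764, 0.9397.
All moduli strictly greater than 1? No.
Verdict: Not invertible.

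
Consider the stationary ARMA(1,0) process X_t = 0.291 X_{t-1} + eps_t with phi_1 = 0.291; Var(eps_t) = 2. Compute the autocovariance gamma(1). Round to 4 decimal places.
\gamma(1) = 0.6358

Multiply the model equation by X_{t-k} and take expectations. With theta_0 = psi_0 = 1 and psi_j the MA(infinity) weights, this gives
  gamma(k) - sum_i phi_i gamma(k-i) = c_k,
  c_k = sigma^2 * sum_{j=k..q} theta_j psi_{j-k}   (c_k = 0 for k > q),
using gamma(-m) = gamma(m).
Pure AR (q = 0): c_0 = sigma^2 = 2, c_k = 0 for k >= 1.
Equations for k = 0 and k = 1 (AR order 1):
  gamma(0) = phi_1 gamma(1) + c_0
  gamma(1) = phi_1 gamma(0) + c_1
Substituting the second into the first: gamma(0) (1 - phi_1^2) = c_0 + phi_1 c_1, so
  gamma(0) = c_0 / (1 - phi_1^2) = 2 / (1 - (0.291)^2) = 2 / 0.915319 = 2.185031.
  gamma(1) = phi_1 gamma(0) = (0.291)(2.185031) = 0.635844.
Therefore gamma(1) = 0.6358 (to 4 decimal places).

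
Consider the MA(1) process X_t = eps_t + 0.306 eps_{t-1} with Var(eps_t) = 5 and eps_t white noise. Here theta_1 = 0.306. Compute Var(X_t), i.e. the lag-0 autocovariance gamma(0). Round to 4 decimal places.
\gamma(0) = 5.4682

For an MA(q) process X_t = eps_t + sum_i theta_i eps_{t-i} with
Var(eps_t) = sigma^2, the variance is
  gamma(0) = sigma^2 * (1 + sum_i theta_i^2).
  sum_i theta_i^2 = (0.306)^2 = 0.093636.
  gamma(0) = 5 * (1 + 0.093636) = 5 * 1.093636 = 5.46818, which rounds to 5.4682.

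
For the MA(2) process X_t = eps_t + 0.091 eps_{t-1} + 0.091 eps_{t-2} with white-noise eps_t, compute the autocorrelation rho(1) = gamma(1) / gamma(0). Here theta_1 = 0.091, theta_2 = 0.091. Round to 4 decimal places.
\rho(1) = 0.0977

For an MA(q) process with theta_0 = 1, the autocovariance is
  gamma(k) = sigma^2 * sum_{i=0..q-k} theta_i * theta_{i+k},
and rho(k) = gamma(k) / gamma(0). Sigma^2 cancels.
  numerator   = (1)*(0.091) + (0.091)*(0.091) = 0.099281.
  denominator = (1)^2 + (0.091)^2 + (0.091)^2 = 1.016562.
  rho(1) = 0.099281 / 1.016562 = 0.0977.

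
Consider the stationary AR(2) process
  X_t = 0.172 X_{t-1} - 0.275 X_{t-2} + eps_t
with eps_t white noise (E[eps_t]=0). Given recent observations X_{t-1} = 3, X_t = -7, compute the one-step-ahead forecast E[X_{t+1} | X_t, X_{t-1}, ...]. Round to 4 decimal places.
E[X_{t+1} \mid \mathcal F_t] = -2.0290

For an AR(p) model X_t = c + sum_i phi_i X_{t-i} + eps_t, the
one-step-ahead conditional mean is
  E[X_{t+1} | X_t, ...] = c + sum_i phi_i X_{t+1-i}.
Substitute known values:
  E[X_{t+1} | ...] = (0.172) * (-7) + (-0.275) * (3)
                   = -2.0290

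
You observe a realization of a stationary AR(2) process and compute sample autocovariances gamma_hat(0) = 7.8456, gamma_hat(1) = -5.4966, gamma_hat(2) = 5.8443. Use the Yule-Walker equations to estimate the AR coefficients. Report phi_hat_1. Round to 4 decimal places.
\hat\phi_{1} = -0.3510

The Yule-Walker equations for an AR(p) process read, in matrix form,
  Gamma_p phi = r_p,   with   (Gamma_p)_{ij} = gamma(|i - j|),
                       (r_p)_i = gamma(i),   i,j = 1..p.
Substitute the sample gammas (Toeplitz matrix and right-hand side of size 2):
  Gamma_p = [[7.8456, -5.4966], [-5.4966, 7.8456]]
  r_p     = [-5.4966, 5.8443]
Written out:
  7.8456 phi_1 - 5.4966 phi_2 = -5.4966
  -5.4966 phi_1 + 7.8456 phi_2 = 5.8443
Solve by Cramer's rule:
  det = gamma(0)^2 - gamma(1)^2 = (7.8456)^2 - (-5.4966)^2 = 61.55343936 - 30.21261156 = 31.3408278
  phi_hat_1 = [gamma(1) gamma(0) - gamma(1) gamma(2)] / det = [(-5.4966)(7.8456) - (-5.4966)(5.8443)] / 31.3408278 = -11.00034558 / 31.3408278 = -0.351
  phi_hat_2 = [gamma(0) gamma(2) - gamma(1)^2] / det = [(7.8456)(5.8443) - (-5.4966)^2] / 31.3408278 = 15.63942852 / 31.3408278 = 0.499
So phi_hat = [-0.3510, 0.4990].
Therefore phi_hat_1 = -0.3510.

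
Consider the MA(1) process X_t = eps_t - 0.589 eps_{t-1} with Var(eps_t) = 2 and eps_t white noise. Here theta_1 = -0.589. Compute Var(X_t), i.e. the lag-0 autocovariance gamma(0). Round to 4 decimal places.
\gamma(0) = 2.6938

For an MA(q) process X_t = eps_t + sum_i theta_i eps_{t-i} with
Var(eps_t) = sigma^2, the variance is
  gamma(0) = sigma^2 * (1 + sum_i theta_i^2).
  sum_i theta_i^2 = (-0.589)^2 = 0.346921.
  gamma(0) = 2 * (1 + 0.346921) = 2 * 1.346921 = 2.693842, which rounds to 2.6938.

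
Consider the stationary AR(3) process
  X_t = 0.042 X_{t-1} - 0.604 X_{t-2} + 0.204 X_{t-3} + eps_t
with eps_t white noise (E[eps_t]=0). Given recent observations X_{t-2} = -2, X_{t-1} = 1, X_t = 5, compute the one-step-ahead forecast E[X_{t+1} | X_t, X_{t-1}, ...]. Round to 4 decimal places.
E[X_{t+1} \mid \mathcal F_t] = -0.8020

For an AR(p) model X_t = c + sum_i phi_i X_{t-i} + eps_t, the
one-step-ahead conditional mean is
  E[X_{t+1} | X_t, ...] = c + sum_i phi_i X_{t+1-i}.
Substitute known values:
  E[X_{t+1} | ...] = (0.042) * (5) + (-0.604) * (1) + (0.204) * (-2)
                   = -0.8020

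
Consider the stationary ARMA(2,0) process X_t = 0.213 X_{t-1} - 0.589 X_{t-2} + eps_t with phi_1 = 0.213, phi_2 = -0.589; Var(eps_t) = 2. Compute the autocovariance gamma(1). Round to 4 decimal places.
\gamma(1) = 0.4180

Multiply the model equation by X_{t-k} and take expectations. With theta_0 = psi_0 = 1 and psi_j the MA(infinity) weights, this gives
  gamma(k) - sum_i phi_i gamma(k-i) = c_k,
  c_k = sigma^2 * sum_{j=k..q} theta_j psi_{j-k}   (c_k = 0 for k > q),
using gamma(-m) = gamma(m).
Pure AR (q = 0): c_0 = sigma^2 = 2, c_k = 0 for k >= 1.
Equations for k = 0, 1, 2 (AR order 2, c_2 = 0):
  (E0) gamma(0) = phi_1 gamma(1) + phi_2 gamma(2) + c_0
  (E1) gamma(1) = phi_1 gamma(0) + phi_2 gamma(1) + c_1
  (E2) gamma(2) = phi_1 gamma(1) + phi_2 gamma(0)
From (E1): gamma(1) = A gamma(0) + B with
  A = phi_1 / (1 - phi_2) = 0.213 / 1.589 = 0.134047,   B = c_1 / (1 - phi_2) = 0 / 1.589 = 0.
Insert (E2) into (E0): gamma(0) (1 - phi_2^2) = phi_1 (1 + phi_2) gamma(1) + c_0.
  phi_1 (1 + phi_2) = (0.213)(0.411) = 0.087543,   1 - phi_2^2 = 0.653079.
Replace gamma(1) by A gamma(0) + B and collect gamma(0):
  gamma(0) [0.653079 - (0.087543)(0.134047)] = c_0 = 2
  gamma(0) * 0.641344 = 2
  gamma(0) = 2 / 0.641344 = 3.11845.
  gamma(1) = A gamma(0) = (0.134047)(3.11845) = 0.418018.
Therefore gamma(1) = 0.4180 (to 4 decimal places).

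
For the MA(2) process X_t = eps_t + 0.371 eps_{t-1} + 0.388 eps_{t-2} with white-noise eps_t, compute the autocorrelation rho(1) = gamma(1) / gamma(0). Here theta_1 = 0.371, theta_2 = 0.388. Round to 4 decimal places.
\rho(1) = 0.3997

For an MA(q) process with theta_0 = 1, the autocovariance is
  gamma(k) = sigma^2 * sum_{i=0..q-k} theta_i * theta_{i+k},
and rho(k) = gamma(k) / gamma(0). Sigma^2 cancels.
  numerator   = (1)*(0.371) + (0.371)*(0.388) = 0.514948.
  denominator = (1)^2 + (0.371)^2 + (0.388)^2 = 1.288185.
  rho(1) = 0.514948 / 1.288185 = 0.3997.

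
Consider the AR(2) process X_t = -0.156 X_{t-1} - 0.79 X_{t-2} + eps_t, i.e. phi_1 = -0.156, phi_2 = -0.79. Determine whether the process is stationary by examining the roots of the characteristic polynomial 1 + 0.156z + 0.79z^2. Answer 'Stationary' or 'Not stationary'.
\text{Stationary}

The AR(p) characteristic polynomial is P(z) = 1 + 0.156z + 0.79z^2.
Stationarity requires all roots to lie outside the unit circle, i.e. |z| > 1 for every root.
Set 1 + (0.156) z + (0.79) z^2 = 0, i.e. a z^2 + b z + c = 0 with a = 0.79, b = 0.156, c = 1.
Discriminant D = b^2 - 4ac = (0.156)^2 - 4*(0.79)*1 = 0.024336 - (3.16) = -3.135664.
D < 0, so the roots are the complex-conjugate pair z = (-b +/- i sqrt(-D)) / (2a) = -0.0987 +/- 1.1207i.
For a conjugate pair |z|^2 = z * conj(z) = (product of roots) = c/a = 1/(0.79) = 1.265823, so |z| = sqrt(1.265823) = 1.1251 for both roots.
Moduli of all roots: 1.1251, 1.1251.
All moduli strictly greater than 1? Yes.
Verdict: Stationary.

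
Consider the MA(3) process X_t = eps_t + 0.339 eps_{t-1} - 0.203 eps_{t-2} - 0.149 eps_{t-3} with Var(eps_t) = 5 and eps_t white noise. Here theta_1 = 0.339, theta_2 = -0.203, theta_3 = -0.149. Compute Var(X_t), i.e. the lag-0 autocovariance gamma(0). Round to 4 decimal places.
\gamma(0) = 5.8917

For an MA(q) process X_t = eps_t + sum_i theta_i eps_{t-i} with
Var(eps_t) = sigma^2, the variance is
  gamma(0) = sigma^2 * (1 + sum_i theta_i^2).
  sum_i theta_i^2 = (0.339)^2 + (-0.203)^2 + (-0.149)^2 = 0.114921 + 0.041209 + 0.022201 = 0.178331.
  gamma(0) = 5 * (1 + 0.178331) = 5 * 1.178331 = 5.891655, which rounds to 5.8917.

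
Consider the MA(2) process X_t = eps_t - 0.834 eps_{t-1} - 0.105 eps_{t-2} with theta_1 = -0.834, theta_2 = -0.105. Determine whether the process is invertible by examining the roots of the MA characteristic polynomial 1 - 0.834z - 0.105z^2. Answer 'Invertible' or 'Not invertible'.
\text{Invertible}

The MA(q) characteristic polynomial is P(z) = 1 - 0.834z - 0.105z^2.
Invertibility requires all roots to lie outside the unit circle, i.e. |z| > 1 for every root.
Set 1 + (-0.834) z + (-0.105) z^2 = 0, i.e. a z^2 + b z + c = 0 with a = -0.105, b = -0.834, c = 1.
Discriminant D = b^2 - 4ac = (-0.834)^2 - 4*(-0.105)*1 = 0.695556 - (-0.42) = 1.115556.
D >= 0, so the roots are real: z = (-b +/- sqrt(D)) / (2a) = (0.834 +/- 1.056199) / (-0.21).
  z_1 = (0.834 + 1.056199) / (-0.21) = -9.0009,   |z_1| = 9.0009.
  z_2 = (0.834 - 1.056199) / (-0.21) = 1.0581,   |z_2| = 1.0581.
Moduli of all roots: 9.0009, 1.0581.
All moduli strictly greater than 1? Yes.
Verdict: Invertible.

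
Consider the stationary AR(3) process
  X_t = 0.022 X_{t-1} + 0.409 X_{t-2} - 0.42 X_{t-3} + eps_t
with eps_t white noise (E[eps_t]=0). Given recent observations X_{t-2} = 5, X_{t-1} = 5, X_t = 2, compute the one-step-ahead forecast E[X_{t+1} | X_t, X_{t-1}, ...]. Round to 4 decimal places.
E[X_{t+1} \mid \mathcal F_t] = -0.0110

For an AR(p) model X_t = c + sum_i phi_i X_{t-i} + eps_t, the
one-step-ahead conditional mean is
  E[X_{t+1} | X_t, ...] = c + sum_i phi_i X_{t+1-i}.
Substitute known values:
  E[X_{t+1} | ...] = (0.022) * (2) + (0.409) * (5) + (-0.42) * (5)
                   = -0.0110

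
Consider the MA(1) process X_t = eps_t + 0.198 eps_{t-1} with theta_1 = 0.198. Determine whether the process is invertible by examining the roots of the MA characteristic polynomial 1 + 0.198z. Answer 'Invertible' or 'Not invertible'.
\text{Invertible}

The MA(q) characteristic polynomial is P(z) = 1 + 0.198z.
Invertibility requires all roots to lie outside the unit circle, i.e. |z| > 1 for every root.
This is linear in z: 1 + (0.198) z = 0  =>  z = -1/(0.198) = -5.050505,  |z| = 5.050505.
Moduli of all roots: 5.0505.
All moduli strictly greater than 1? Yes.
Verdict: Invertible.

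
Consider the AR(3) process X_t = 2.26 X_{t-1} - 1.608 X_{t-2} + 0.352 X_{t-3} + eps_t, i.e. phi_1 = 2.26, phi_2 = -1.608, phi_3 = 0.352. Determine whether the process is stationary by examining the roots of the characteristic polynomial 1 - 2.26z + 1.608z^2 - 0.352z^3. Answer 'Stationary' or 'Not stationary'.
\text{Not stationary}

The AR(p) characteristic polynomial is P(z) = 1 - 2.26z + 1.608z^2 - 0.352z^3.
Stationarity requires all roots to lie outside the unit circle, i.e. |z| > 1 for every root.
Degree 3: look for a simple real root z0 first, then factor out (1 - z/z0) and solve the remaining quadratic.
Testing z0 = 1.25: P(1.25) = 1 + (-2.26)(1.25) + (1.608)(1.25)^2 + (-0.352)(1.25)^3
  = 1 + (-2.825) + (2.5125) + (-0.6875) = 0.  So z_0 = 1.25 is a root, |z_0| = 1.25.
Divide out the factor (1 - 0.8 z) = (1 - z/z0) (since 1/z0 = 0.8):
  P(z) = (1 - 0.8 z)(1 + (-1.46) z + (0.44) z^2)
  [check: z-coef -1.46 - (0.8) = -2.26; z^2-coef 0.44 - (0.8)(-1.46) = 1.608; z^3-coef -(0.8)(0.44) = -0.352.]
Remaining roots from the quadratic factor 1 + (-1.46) z + (0.44) z^2:
  Set 1 + (-1.46) z + (0.44) z^2 = 0, i.e. a z^2 + b z + c = 0 with a = 0.44, b = -1.46, c = 1.
  Discriminant D = b^2 - 4ac = (-1.46)^2 - 4*(0.44)*1 = 2.1316 - (1.76) = 0.3716.
  D >= 0, so the roots are real: z = (-b +/- sqrt(D)) / (2a) = (1.46 +/- 0.60959) / (0.88).
    z_1 = (1.46 + 0.60959) / (0.88) = 2.3518,   |z_1| = 2.3518.
    z_2 = (1.46 - 0.60959) / (0.88) = 0.9664,   |z_2| = 0.9664.
Moduli of all roots: 1.2500, 2.3518, 0.9664.
All moduli strictly greater than 1? No.
Verdict: Not stationary.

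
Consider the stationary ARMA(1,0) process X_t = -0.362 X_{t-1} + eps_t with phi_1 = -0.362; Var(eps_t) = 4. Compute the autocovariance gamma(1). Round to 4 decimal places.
\gamma(1) = -1.6664

Multiply the model equation by X_{t-k} and take expectations. With theta_0 = psi_0 = 1 and psi_j the MA(infinity) weights, this gives
  gamma(k) - sum_i phi_i gamma(k-i) = c_k,
  c_k = sigma^2 * sum_{j=k..q} theta_j psi_{j-k}   (c_k = 0 for k > q),
using gamma(-m) = gamma(m).
Pure AR (q = 0): c_0 = sigma^2 = 4, c_k = 0 for k >= 1.
Equations for k = 0 and k = 1 (AR order 1):
  gamma(0) = phi_1 gamma(1) + c_0
  gamma(1) = phi_1 gamma(0) + c_1
Substituting the second into the first: gamma(0) (1 - phi_1^2) = c_0 + phi_1 c_1, so
  gamma(0) = c_0 / (1 - phi_1^2) = 4 / (1 - (-0.362)^2) = 4 / 0.868956 = 4.603225.
  gamma(1) = phi_1 gamma(0) = (-0.362)(4.603225) = -1.666367.
Therefore gamma(1) = -1.6664 (to 4 decimal places).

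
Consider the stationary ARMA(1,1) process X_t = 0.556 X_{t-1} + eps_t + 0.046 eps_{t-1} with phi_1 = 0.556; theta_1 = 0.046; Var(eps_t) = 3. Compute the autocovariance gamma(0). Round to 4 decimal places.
\gamma(0) = 4.5737

Multiply the model equation by X_{t-k} and take expectations. With theta_0 = psi_0 = 1 and psi_j the MA(infinity) weights, this gives
  gamma(k) - sum_i phi_i gamma(k-i) = c_k,
  c_k = sigma^2 * sum_{j=k..q} theta_j psi_{j-k}   (c_k = 0 for k > q),
using gamma(-m) = gamma(m).
psi-weights needed (psi_j = theta_j + sum_i phi_i psi_{j-i}):
  psi_1 = theta_1 + phi_1 = 0.046 + (0.556) = 0.602
Right-hand sides:
  c_0 = sigma^2 (1 + theta_1 psi_1) = 3 * (1 + (0.046)(0.602)) = 3 * 1.027692 = 3.083076
  c_1 = sigma^2 theta_1 = 3 * (0.046) = 0.138
  c_2 = 0
Equations for k = 0 and k = 1 (AR order 1):
  gamma(0) = phi_1 gamma(1) + c_0
  gamma(1) = phi_1 gamma(0) + c_1
Substituting the second into the first: gamma(0) (1 - phi_1^2) = c_0 + phi_1 c_1, so
  gamma(0) = (c_0 + phi_1 c_1) / (1 - phi_1^2) = (3.083076 + (0.556)(0.138)) / (1 - (0.556)^2) = 3.159804 / 0.690864 = 4.573699.
Therefore gamma(0) = 4.5737 (to 4 decimal places).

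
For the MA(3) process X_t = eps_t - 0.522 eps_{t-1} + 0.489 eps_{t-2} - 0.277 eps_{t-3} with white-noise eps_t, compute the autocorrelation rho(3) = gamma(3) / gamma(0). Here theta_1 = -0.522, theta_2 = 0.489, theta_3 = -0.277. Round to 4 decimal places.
\rho(3) = -0.1744

For an MA(q) process with theta_0 = 1, the autocovariance is
  gamma(k) = sigma^2 * sum_{i=0..q-k} theta_i * theta_{i+k},
and rho(k) = gamma(k) / gamma(0). Sigma^2 cancels.
  numerator   = (1)*(-0.277) = -0.277.
  denominator = (1)^2 + (-0.522)^2 + (0.489)^2 + (-0.277)^2 = 1.588334.
  rho(3) = -0.277 / 1.588334 = -0.1744.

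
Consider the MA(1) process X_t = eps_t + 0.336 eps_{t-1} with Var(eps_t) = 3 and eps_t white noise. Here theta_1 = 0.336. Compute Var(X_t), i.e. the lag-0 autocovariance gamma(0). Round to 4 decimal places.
\gamma(0) = 3.3387

For an MA(q) process X_t = eps_t + sum_i theta_i eps_{t-i} with
Var(eps_t) = sigma^2, the variance is
  gamma(0) = sigma^2 * (1 + sum_i theta_i^2).
  sum_i theta_i^2 = (0.336)^2 = 0.112896.
  gamma(0) = 3 * (1 + 0.112896) = 3 * 1.112896 = 3.338688, which rounds to 3.3387.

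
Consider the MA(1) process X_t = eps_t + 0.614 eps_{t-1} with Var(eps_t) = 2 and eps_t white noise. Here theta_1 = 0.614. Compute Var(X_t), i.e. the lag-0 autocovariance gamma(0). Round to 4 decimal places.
\gamma(0) = 2.7540

For an MA(q) process X_t = eps_t + sum_i theta_i eps_{t-i} with
Var(eps_t) = sigma^2, the variance is
  gamma(0) = sigma^2 * (1 + sum_i theta_i^2).
  sum_i theta_i^2 = (0.614)^2 = 0.376996.
  gamma(0) = 2 * (1 + 0.376996) = 2 * 1.376996 = 2.753992, which rounds to 2.7540.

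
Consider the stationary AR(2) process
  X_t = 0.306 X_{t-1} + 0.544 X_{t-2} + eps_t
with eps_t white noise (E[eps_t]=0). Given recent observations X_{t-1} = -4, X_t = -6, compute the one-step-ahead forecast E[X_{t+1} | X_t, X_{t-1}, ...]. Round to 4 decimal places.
E[X_{t+1} \mid \mathcal F_t] = -4.0120

For an AR(p) model X_t = c + sum_i phi_i X_{t-i} + eps_t, the
one-step-ahead conditional mean is
  E[X_{t+1} | X_t, ...] = c + sum_i phi_i X_{t+1-i}.
Substitute known values:
  E[X_{t+1} | ...] = (0.306) * (-6) + (0.544) * (-4)
                   = -4.0120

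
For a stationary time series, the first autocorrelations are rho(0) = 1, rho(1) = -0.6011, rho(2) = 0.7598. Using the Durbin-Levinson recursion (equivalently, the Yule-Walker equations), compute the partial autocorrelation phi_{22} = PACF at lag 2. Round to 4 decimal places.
\phi_{22} = 0.6239

The PACF at lag k is phi_{kk}, the last component of the solution
to the Yule-Walker system G_k phi = r_k where
  (G_k)_{ij} = rho(|i - j|), (r_k)_i = rho(i), i,j = 1..k.
Equivalently, Durbin-Levinson gives phi_{kk} iteratively:
  phi_{11} = rho(1)
  phi_{kk} = [rho(k) - sum_{j=1..k-1} phi_{k-1,j} rho(k-j)]
            / [1 - sum_{j=1..k-1} phi_{k-1,j} rho(j)],
  phi_{k,j} = phi_{k-1,j} - phi_{kk} phi_{k-1,k-j},  j = 1..k-1.
Step k = 1:
  phi_11 = rho(1) = -0.6011.
Step k = 2:
  phi_22 = [rho(2) - phi_11 rho(1)] / [1 - phi_11 rho(1)] = [0.7598 - (-0.6011)(-0.6011)] / [1 - (-0.6011)(-0.6011)]
         = 0.39847879 / 0.63867879 = 0.6239.
Therefore phi_{22} = 0.6239.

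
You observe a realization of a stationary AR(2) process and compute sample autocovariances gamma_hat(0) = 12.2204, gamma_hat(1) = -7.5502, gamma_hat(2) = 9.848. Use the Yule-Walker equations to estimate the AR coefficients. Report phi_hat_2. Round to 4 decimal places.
\hat\phi_{2} = 0.6860

The Yule-Walker equations for an AR(p) process read, in matrix form,
  Gamma_p phi = r_p,   with   (Gamma_p)_{ij} = gamma(|i - j|),
                       (r_p)_i = gamma(i),   i,j = 1..p.
Substitute the sample gammas (Toeplitz matrix and right-hand side of size 2):
  Gamma_p = [[12.2204, -7.5502], [-7.5502, 12.2204]]
  r_p     = [-7.5502, 9.848]
Written out:
  12.2204 phi_1 - 7.5502 phi_2 = -7.5502
  -7.5502 phi_1 + 12.2204 phi_2 = 9.848
Solve by Cramer's rule:
  det = gamma(0)^2 - gamma(1)^2 = (12.2204)^2 - (-7.5502)^2 = 149.33817616 - 57.00552004 = 92.33265612
  phi_hat_1 = [gamma(1) gamma(0) - gamma(1) gamma(2)] / det = [(-7.5502)(12.2204) - (-7.5502)(9.848)] / 92.33265612 = -17.91209448 / 92.33265612 = -0.194
  phi_hat_2 = [gamma(0) gamma(2) - gamma(1)^2] / det = [(12.2204)(9.848) - (-7.5502)^2] / 92.33265612 = 63.34097916 / 92.33265612 = 0.686
So phi_hat = [-0.1940, 0.6860].
Therefore phi_hat_2 = 0.6860.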